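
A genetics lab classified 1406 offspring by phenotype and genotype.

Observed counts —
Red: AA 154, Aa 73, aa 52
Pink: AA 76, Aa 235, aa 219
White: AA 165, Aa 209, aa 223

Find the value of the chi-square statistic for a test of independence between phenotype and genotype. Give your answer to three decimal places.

Row totals: 279, 530, 597. Column totals: 395, 517, 494. Grand total N = 1406.
Expected counts (row total × column total / N):
  Red, AA: 279×395/1406 = 78.38193
  Red, Aa: 279×517/1406 = 102.59104
  Red, aa: 279×494/1406 = 98.02703
  Pink, AA: 530×395/1406 = 148.89758
  Pink, Aa: 530×517/1406 = 194.88620
  Pink, aa: 530×494/1406 = 186.21622
  White, AA: 597×395/1406 = 167.72048
  White, Aa: 597×517/1406 = 219.52276
  White, aa: 597×494/1406 = 209.75676
Contributions (O − E)²/E:
  (154 − 78.38193)²/78.38193 = 72.9517
  (73 − 102.59104)²/102.59104 = 8.5351
  (52 − 98.02703)²/98.02703 = 21.6113
  (76 − 148.89758)²/148.89758 = 35.6893
  (235 − 194.88620)²/194.88620 = 8.2567
  (219 − 186.21622)²/186.21622 = 5.7717
  (165 − 167.72048)²/167.72048 = 0.0441
  (209 − 219.52276)²/219.52276 = 0.5044
  (223 − 209.75676)²/209.75676 = 0.8361
χ² = 72.9517 + 8.5351 + 21.6113 + 35.6893 + 8.2567 + 5.7717 + 0.0441 + 0.5044 + 0.8361 = 154.200

154.200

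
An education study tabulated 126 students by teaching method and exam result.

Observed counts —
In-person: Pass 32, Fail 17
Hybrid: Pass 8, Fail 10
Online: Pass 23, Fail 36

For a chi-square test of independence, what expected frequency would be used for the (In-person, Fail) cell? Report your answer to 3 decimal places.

Row total (In-person) = 49; column total (Fail) = 63; grand total N = 126.
Expected count = (row total × column total) / N = 49 × 63 / 126 = 24.500.

24.500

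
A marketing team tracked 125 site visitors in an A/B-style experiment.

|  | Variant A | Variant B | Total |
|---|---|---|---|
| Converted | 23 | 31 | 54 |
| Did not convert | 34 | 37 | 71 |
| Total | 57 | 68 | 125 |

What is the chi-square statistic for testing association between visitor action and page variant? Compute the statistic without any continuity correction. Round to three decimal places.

0.347

Grand total N = 125.
Expected counts (row total × column total / N):
  Converted, Variant A: 54×57/125 = 24.6240
  Converted, Variant B: 54×68/125 = 29.3760
  Did not convert, Variant A: 71×57/125 = 32.3760
  Did not convert, Variant B: 71×68/125 = 38.6240
Contributions (O − E)²/E:
  (23 − 24.6240)²/24.6240 = 0.1071
  (31 − 29.3760)²/29.3760 = 0.0898
  (34 − 32.3760)²/32.3760 = 0.0815
  (37 − 38.6240)²/38.6240 = 0.0683
χ² = 0.1071 + 0.0898 + 0.0815 + 0.0683 = 0.347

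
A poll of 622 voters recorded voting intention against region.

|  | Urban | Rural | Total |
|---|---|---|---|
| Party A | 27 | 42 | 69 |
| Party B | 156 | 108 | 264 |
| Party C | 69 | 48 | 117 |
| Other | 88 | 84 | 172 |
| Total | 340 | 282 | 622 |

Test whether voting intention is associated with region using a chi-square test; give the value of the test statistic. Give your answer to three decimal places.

10.534

Grand total N = 622.
Expected counts (row total × column total / N):
  Party A, Urban: 69×340/622 = 37.7170
  Party A, Rural: 69×282/622 = 31.2830
  Party B, Urban: 264×340/622 = 144.3087
  Party B, Rural: 264×282/622 = 119.6913
  Party C, Urban: 117×340/622 = 63.9550
  Party C, Rural: 117×282/622 = 53.0450
  Other, Urban: 172×340/622 = 94.0193
  Other, Rural: 172×282/622 = 77.9807
Contributions (O − E)²/E:
  (27 − 37.7170)²/37.7170 = 3.0452
  (42 − 31.2830)²/31.2830 = 3.6715
  (156 − 144.3087)²/144.3087 = 0.9472
  (108 − 119.6913)²/119.6913 = 1.1420
  (69 − 63.9550)²/63.9550 = 0.3980
  (48 − 53.0450)²/53.0450 = 0.4798
  (88 − 94.0193)²/94.0193 = 0.3854
  (84 − 77.9807)²/77.9807 = 0.4646
χ² = 3.0452 + 3.6715 + 0.9472 + 1.1420 + 0.3980 + 0.4798 + 0.3854 + 0.4646 = 10.534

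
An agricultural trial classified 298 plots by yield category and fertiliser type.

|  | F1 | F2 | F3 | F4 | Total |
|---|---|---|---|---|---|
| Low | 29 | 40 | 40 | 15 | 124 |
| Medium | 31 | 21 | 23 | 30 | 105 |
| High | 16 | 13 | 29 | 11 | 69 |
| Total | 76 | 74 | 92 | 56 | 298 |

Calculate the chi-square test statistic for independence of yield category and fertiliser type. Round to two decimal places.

Grand total N = 298.
Expected counts (row total × column total / N):
  Low, F1: 124×76/298 = 31.624
  Low, F2: 124×74/298 = 30.792
  Low, F3: 124×92/298 = 38.282
  Low, F4: 124×56/298 = 23.302
  Medium, F1: 105×76/298 = 26.779
  Medium, F2: 105×74/298 = 26.074
  Medium, F3: 105×92/298 = 32.416
  Medium, F4: 105×56/298 = 19.732
  High, F1: 69×76/298 = 17.597
  High, F2: 69×74/298 = 17.134
  High, F3: 69×92/298 = 21.302
  High, F4: 69×56/298 = 12.966
Contributions (O − E)²/E:
  (29 − 31.624)²/31.624 = 0.2177
  (40 − 30.792)²/30.792 = 2.7535
  (40 − 38.282)²/38.282 = 0.0771
  (15 − 23.302)²/23.302 = 2.9578
  (31 − 26.779)²/26.779 = 0.6653
  (21 − 26.074)²/26.074 = 0.9874
  (23 − 32.416)²/32.416 = 2.7351
  (30 − 19.732)²/19.732 = 5.3432
  (16 − 17.597)²/17.597 = 0.1449
  (13 − 17.134)²/17.134 = 0.9974
  (29 − 21.302)²/21.302 = 2.7819
  (11 − 12.966)²/12.966 = 0.2981
χ² = 0.2177 + 2.7535 + 0.0771 + 2.9578 + 0.6653 + 0.9874 + 2.7351 + 5.3432 + 0.1449 + 0.9974 + 2.7819 + 0.2981 = 19.96

19.96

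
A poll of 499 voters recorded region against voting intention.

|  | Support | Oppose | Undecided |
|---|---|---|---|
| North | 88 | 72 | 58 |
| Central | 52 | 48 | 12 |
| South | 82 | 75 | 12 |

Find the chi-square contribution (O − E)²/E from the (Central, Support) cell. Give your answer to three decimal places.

Row total (Central) = 112; column total (Support) = 222; N = 499.
Expected count E = 112 × 222 / 499 = 49.8277.
Contribution = (O − E)²/E = (52 − 49.8277)² / 49.8277 = 0.095.

0.095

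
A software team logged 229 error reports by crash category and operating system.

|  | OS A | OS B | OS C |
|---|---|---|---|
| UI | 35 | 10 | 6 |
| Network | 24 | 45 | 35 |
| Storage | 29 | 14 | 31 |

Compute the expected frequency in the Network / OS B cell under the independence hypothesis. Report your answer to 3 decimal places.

31.336

Row total (Network) = 104; column total (OS B) = 69; grand total N = 229.
Expected count = (row total × column total) / N = 104 × 69 / 229 = 31.336.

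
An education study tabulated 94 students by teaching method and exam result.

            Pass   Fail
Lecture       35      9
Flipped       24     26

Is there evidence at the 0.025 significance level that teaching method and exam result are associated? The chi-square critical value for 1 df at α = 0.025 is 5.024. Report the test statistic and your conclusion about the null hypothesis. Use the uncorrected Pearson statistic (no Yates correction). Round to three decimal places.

9.966; reject H₀

Row totals: 44, 50. Column totals: 59, 35. Grand total N = 94.
Expected counts (row total × column total / N):
  Lecture, Pass: 44×59/94 = 27.6170
  Lecture, Fail: 44×35/94 = 16.3830
  Flipped, Pass: 50×59/94 = 31.3830
  Flipped, Fail: 50×35/94 = 18.6170
Contributions (O − E)²/E:
  (35 − 27.6170)²/27.6170 = 1.9737
  (9 − 16.3830)²/16.3830 = 3.3271
  (24 − 31.3830)²/31.3830 = 1.7369
  (26 − 18.6170)²/18.6170 = 2.9279
χ² = 1.9737 + 3.3271 + 1.7369 + 2.9279 = 9.966
df = (2−1)(2−1) = 1. Since 9.966 > 5.024, reject the null hypothesis of independence at α = 0.025.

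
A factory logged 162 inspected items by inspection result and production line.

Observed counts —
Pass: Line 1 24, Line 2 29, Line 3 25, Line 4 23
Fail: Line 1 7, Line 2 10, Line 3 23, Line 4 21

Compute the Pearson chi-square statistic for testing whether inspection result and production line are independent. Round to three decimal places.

Row totals: 101, 61. Column totals: 31, 39, 48, 44. Grand total N = 162.
Expected counts (row total × column total / N):
  Pass, Line 1: 101×31/162 = 19.3272
  Pass, Line 2: 101×39/162 = 24.3148
  Pass, Line 3: 101×48/162 = 29.9259
  Pass, Line 4: 101×44/162 = 27.4321
  Fail, Line 1: 61×31/162 = 11.6728
  Fail, Line 2: 61×39/162 = 14.6852
  Fail, Line 3: 61×48/162 = 18.0741
  Fail, Line 4: 61×44/162 = 16.5679
Contributions (O − E)²/E:
  (24 − 19.3272)²/19.3272 = 1.1298
  (29 − 24.3148)²/24.3148 = 0.9028
  (25 − 29.9259)²/29.9259 = 0.8108
  (23 − 27.4321)²/27.4321 = 0.7161
  (7 − 11.6728)²/11.6728 = 1.8706
  (10 − 14.6852)²/14.6852 = 1.4948
  (23 − 18.0741)²/18.0741 = 1.3425
  (21 − 16.5679)²/16.5679 = 1.1856
χ² = 1.1298 + 0.9028 + 0.8108 + 0.7161 + 1.8706 + 1.4948 + 1.3425 + 1.1856 = 9.453

9.453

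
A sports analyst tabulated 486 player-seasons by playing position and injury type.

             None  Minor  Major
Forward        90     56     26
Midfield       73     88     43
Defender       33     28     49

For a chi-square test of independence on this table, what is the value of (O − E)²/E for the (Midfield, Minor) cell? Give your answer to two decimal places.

3.46

Row total (Midfield) = 204; column total (Minor) = 172; N = 486.
Expected count E = 204 × 172 / 486 = 72.198.
Contribution = (O − E)²/E = (88 − 72.198)² / 72.198 = 3.46.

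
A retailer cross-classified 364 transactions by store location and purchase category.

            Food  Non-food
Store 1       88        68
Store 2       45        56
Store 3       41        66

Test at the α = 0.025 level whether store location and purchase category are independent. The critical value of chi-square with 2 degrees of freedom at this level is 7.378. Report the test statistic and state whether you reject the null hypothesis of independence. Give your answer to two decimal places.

8.92; reject H₀

Row totals: 156, 101, 107. Column totals: 174, 190. Grand total N = 364.
Expected counts (row total × column total / N):
  Store 1, Food: 156×174/364 = 74.571
  Store 1, Non-food: 156×190/364 = 81.429
  Store 2, Food: 101×174/364 = 48.280
  Store 2, Non-food: 101×190/364 = 52.720
  Store 3, Food: 107×174/364 = 51.148
  Store 3, Non-food: 107×190/364 = 55.852
Contributions (O − E)²/E:
  (88 − 74.571)²/74.571 = 2.4183
  (68 − 81.429)²/81.429 = 2.2147
  (45 − 48.280)²/48.280 = 0.2228
  (56 − 52.720)²/52.720 = 0.2041
  (41 − 51.148)²/51.148 = 2.0134
  (66 − 55.852)²/55.852 = 1.8438
χ² = 2.4183 + 2.2147 + 0.2228 + 0.2041 + 2.0134 + 1.8438 = 8.92
df = (3−1)(2−1) = 2. Since 8.92 > 7.378, reject the null hypothesis of independence at α = 0.025.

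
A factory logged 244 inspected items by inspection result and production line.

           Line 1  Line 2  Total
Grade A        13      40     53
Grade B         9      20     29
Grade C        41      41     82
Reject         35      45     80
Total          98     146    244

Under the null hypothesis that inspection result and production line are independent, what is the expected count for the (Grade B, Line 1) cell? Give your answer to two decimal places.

11.65

Row total (Grade B) = 29; column total (Line 1) = 98; grand total N = 244.
Expected count = (row total × column total) / N = 29 × 98 / 244 = 11.65.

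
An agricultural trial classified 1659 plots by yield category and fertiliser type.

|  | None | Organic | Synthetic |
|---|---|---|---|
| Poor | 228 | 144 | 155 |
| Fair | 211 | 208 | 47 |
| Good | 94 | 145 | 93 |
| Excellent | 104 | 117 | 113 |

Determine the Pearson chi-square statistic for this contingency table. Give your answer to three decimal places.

105.418

Row totals: 527, 466, 332, 334. Column totals: 637, 614, 408. Grand total N = 1659.
Expected counts (row total × column total / N):
  Poor, None: 527×637/1659 = 202.3502
  Poor, Organic: 527×614/1659 = 195.0440
  Poor, Synthetic: 527×408/1659 = 129.6058
  Fair, None: 466×637/1659 = 178.9283
  Fair, Organic: 466×614/1659 = 172.4678
  Fair, Synthetic: 466×408/1659 = 114.6040
  Good, None: 332×637/1659 = 127.4768
  Good, Organic: 332×614/1659 = 122.8740
  Good, Synthetic: 332×408/1659 = 81.6492
  Excellent, None: 334×637/1659 = 128.2447
  Excellent, Organic: 334×614/1659 = 123.6142
  Excellent, Synthetic: 334×408/1659 = 82.1410
Contributions (O − E)²/E:
  (228 − 202.3502)²/202.3502 = 3.2514
  (144 − 195.0440)²/195.0440 = 13.3585
  (155 − 129.6058)²/129.6058 = 4.9756
  (211 − 178.9283)²/178.9283 = 5.7486
  (208 − 172.4678)²/172.4678 = 7.3204
  (47 − 114.6040)²/114.6040 = 39.8791
  (94 − 127.4768)²/127.4768 = 8.7914
  (145 − 122.8740)²/122.8740 = 3.9842
  (93 − 81.6492)²/81.6492 = 1.5780
  (104 − 128.2447)²/128.2447 = 4.5835
  (117 − 123.6142)²/123.6142 = 0.3539
  (113 − 82.1410)²/82.1410 = 11.5932
χ² = 3.2514 + 13.3585 + 4.9756 + 5.7486 + 7.3204 + 39.8791 + 8.7914 + 3.9842 + 1.5780 + 4.5835 + 0.3539 + 11.5932 = 105.418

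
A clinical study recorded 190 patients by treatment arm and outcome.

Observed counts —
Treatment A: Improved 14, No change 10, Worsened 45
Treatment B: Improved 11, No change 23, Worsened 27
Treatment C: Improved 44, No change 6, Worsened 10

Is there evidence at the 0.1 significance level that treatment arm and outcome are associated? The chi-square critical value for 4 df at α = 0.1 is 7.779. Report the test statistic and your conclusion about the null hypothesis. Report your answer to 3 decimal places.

63.920; reject H₀

Row totals: 69, 61, 60. Column totals: 69, 39, 82. Grand total N = 190.
Expected counts (row total × column total / N):
  Treatment A, Improved: 69×69/190 = 25.05789
  Treatment A, No change: 69×39/190 = 14.16316
  Treatment A, Worsened: 69×82/190 = 29.77895
  Treatment B, Improved: 61×69/190 = 22.15263
  Treatment B, No change: 61×39/190 = 12.52105
  Treatment B, Worsened: 61×82/190 = 26.32632
  Treatment C, Improved: 60×69/190 = 21.78947
  Treatment C, No change: 60×39/190 = 12.31579
  Treatment C, Worsened: 60×82/190 = 25.89474
Contributions (O − E)²/E:
  (14 − 25.05789)²/25.05789 = 4.8798
  (10 − 14.16316)²/14.16316 = 1.2237
  (45 − 29.77895)²/29.77895 = 7.7800
  (11 − 22.15263)²/22.15263 = 5.6147
  (23 − 12.52105)²/12.52105 = 8.7699
  (27 − 26.32632)²/26.32632 = 0.0172
  (44 − 21.78947)²/21.78947 = 22.6397
  (6 − 12.31579)²/12.31579 = 3.2389
  (10 − 25.89474)²/25.89474 = 9.7565
χ² = 4.8798 + 1.2237 + 7.7800 + 5.6147 + 8.7699 + 0.0172 + 22.6397 + 3.2389 + 9.7565 = 63.920
df = (3−1)(3−1) = 4. Since 63.920 > 7.779, reject the null hypothesis of independence at α = 0.1.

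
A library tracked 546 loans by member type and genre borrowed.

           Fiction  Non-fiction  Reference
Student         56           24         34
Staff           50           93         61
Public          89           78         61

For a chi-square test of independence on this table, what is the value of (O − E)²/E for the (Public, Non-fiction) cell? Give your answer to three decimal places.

Row total (Public) = 228; column total (Non-fiction) = 195; N = 546.
Expected count E = 228 × 195 / 546 = 81.4286.
Contribution = (O − E)²/E = (78 − 81.4286)² / 81.4286 = 0.144.

0.144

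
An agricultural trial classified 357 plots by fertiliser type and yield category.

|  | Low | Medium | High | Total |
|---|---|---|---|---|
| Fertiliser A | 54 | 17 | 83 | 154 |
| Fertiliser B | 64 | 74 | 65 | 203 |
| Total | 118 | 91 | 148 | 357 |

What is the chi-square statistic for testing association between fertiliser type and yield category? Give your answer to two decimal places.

32.63

Grand total N = 357.
Expected counts (row total × column total / N):
  Fertiliser A, Low: 154×118/357 = 50.902
  Fertiliser A, Medium: 154×91/357 = 39.255
  Fertiliser A, High: 154×148/357 = 63.843
  Fertiliser B, Low: 203×118/357 = 67.098
  Fertiliser B, Medium: 203×91/357 = 51.745
  Fertiliser B, High: 203×148/357 = 84.157
Contributions (O − E)²/E:
  (54 − 50.902)²/50.902 = 0.1886
  (17 − 39.255)²/39.255 = 12.6171
  (83 − 63.843)²/63.843 = 5.7483
  (64 − 67.098)²/67.098 = 0.1430
  (74 − 51.745)²/51.745 = 9.5716
  (65 − 84.157)²/84.157 = 4.3608
χ² = 0.1886 + 12.6171 + 5.7483 + 0.1430 + 9.5716 + 4.3608 = 32.63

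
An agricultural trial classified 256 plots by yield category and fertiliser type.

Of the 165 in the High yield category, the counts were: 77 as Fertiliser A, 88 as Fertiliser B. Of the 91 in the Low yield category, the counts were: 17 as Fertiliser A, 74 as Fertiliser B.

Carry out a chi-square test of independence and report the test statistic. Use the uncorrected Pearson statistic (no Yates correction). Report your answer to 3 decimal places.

Row totals: 165, 91. Column totals: 94, 162. Grand total N = 256.
Expected counts (row total × column total / N):
  High yield, Fertiliser A: 165×94/256 = 60.5859
  High yield, Fertiliser B: 165×162/256 = 104.4141
  Low yield, Fertiliser A: 91×94/256 = 33.4141
  Low yield, Fertiliser B: 91×162/256 = 57.5859
Contributions (O − E)²/E:
  (77 − 60.5859)²/60.5859 = 4.4470
  (88 − 104.4141)²/104.4141 = 2.5803
  (17 − 33.4141)²/33.4141 = 8.0631
  (74 − 57.5859)²/57.5859 = 4.6786
χ² = 4.4470 + 2.5803 + 8.0631 + 4.6786 = 19.769

19.769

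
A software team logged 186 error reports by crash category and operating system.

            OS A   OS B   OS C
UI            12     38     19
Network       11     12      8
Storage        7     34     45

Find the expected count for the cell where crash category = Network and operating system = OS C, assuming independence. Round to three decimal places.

12.000

Row total (Network) = 31; column total (OS C) = 72; grand total N = 186.
Expected count = (row total × column total) / N = 31 × 72 / 186 = 12.000.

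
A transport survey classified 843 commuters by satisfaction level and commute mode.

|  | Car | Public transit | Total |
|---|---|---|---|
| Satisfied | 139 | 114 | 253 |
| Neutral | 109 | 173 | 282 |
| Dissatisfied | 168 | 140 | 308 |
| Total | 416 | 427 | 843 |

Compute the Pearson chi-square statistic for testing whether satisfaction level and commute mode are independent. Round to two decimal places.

Grand total N = 843.
Expected counts (row total × column total / N):
  Satisfied, Car: 253×416/843 = 124.849
  Satisfied, Public transit: 253×427/843 = 128.151
  Neutral, Car: 282×416/843 = 139.160
  Neutral, Public transit: 282×427/843 = 142.840
  Dissatisfied, Car: 308×416/843 = 151.991
  Dissatisfied, Public transit: 308×427/843 = 156.009
Contributions (O − E)²/E:
  (139 − 124.849)²/124.849 = 1.6039
  (114 − 128.151)²/128.151 = 1.5626
  (109 − 139.160)²/139.160 = 6.5365
  (173 − 142.840)²/142.840 = 6.3681
  (168 − 151.991)²/151.991 = 1.6862
  (140 − 156.009)²/156.009 = 1.6428
χ² = 1.6039 + 1.5626 + 6.5365 + 6.3681 + 1.6862 + 1.6428 = 19.40

19.40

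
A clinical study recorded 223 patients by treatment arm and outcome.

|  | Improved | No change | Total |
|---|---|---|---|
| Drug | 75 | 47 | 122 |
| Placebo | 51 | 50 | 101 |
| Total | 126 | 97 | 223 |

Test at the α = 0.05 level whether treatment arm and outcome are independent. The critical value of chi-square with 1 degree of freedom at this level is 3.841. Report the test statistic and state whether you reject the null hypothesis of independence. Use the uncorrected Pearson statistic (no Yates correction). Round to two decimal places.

2.71; fail to reject H₀

Grand total N = 223.
Expected counts (row total × column total / N):
  Drug, Improved: 122×126/223 = 68.933
  Drug, No change: 122×97/223 = 53.067
  Placebo, Improved: 101×126/223 = 57.067
  Placebo, No change: 101×97/223 = 43.933
Contributions (O − E)²/E:
  (75 − 68.933)²/68.933 = 0.5340
  (47 − 53.067)²/53.067 = 0.6936
  (51 − 57.067)²/57.067 = 0.6450
  (50 − 43.933)²/43.933 = 0.8378
χ² = 0.5340 + 0.6936 + 0.6450 + 0.8378 = 2.71
df = (2−1)(2−1) = 1. Since 2.71 < 3.841, fail to reject the null hypothesis of independence at α = 0.05.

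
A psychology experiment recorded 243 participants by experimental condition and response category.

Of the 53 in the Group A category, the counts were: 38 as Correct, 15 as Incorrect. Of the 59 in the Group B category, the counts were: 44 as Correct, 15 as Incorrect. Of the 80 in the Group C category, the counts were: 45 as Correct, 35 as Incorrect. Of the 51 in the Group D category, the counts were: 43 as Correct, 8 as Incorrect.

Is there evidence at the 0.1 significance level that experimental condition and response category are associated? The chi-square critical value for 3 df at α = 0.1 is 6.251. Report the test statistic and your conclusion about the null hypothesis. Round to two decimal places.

Row totals: 53, 59, 80, 51. Column totals: 170, 73. Grand total N = 243.
Expected counts (row total × column total / N):
  Group A, Correct: 53×170/243 = 37.078
  Group A, Incorrect: 53×73/243 = 15.922
  Group B, Correct: 59×170/243 = 41.276
  Group B, Incorrect: 59×73/243 = 17.724
  Group C, Correct: 80×170/243 = 55.967
  Group C, Incorrect: 80×73/243 = 24.033
  Group D, Correct: 51×170/243 = 35.679
  Group D, Incorrect: 51×73/243 = 15.321
Contributions (O − E)²/E:
  (38 − 37.078)²/37.078 = 0.0229
  (15 − 15.922)²/15.922 = 0.0534
  (44 − 41.276)²/41.276 = 0.1798
  (15 − 17.724)²/17.724 = 0.4187
  (45 − 55.967)²/55.967 = 2.1490
  (35 − 24.033)²/24.033 = 5.0046
  (43 − 35.679)²/35.679 = 1.5022
  (8 − 15.321)²/15.321 = 3.4983
χ² = 0.0229 + 0.0534 + 0.1798 + 0.4187 + 2.1490 + 5.0046 + 1.5022 + 3.4983 = 12.83
df = (4−1)(2−1) = 3. Since 12.83 > 6.251, reject the null hypothesis of independence at α = 0.1.

12.83; reject H₀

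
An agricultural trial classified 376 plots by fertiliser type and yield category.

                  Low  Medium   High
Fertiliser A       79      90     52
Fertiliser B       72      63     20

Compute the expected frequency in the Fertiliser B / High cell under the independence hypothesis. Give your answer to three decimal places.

29.681

Row total (Fertiliser B) = 155; column total (High) = 72; grand total N = 376.
Expected count = (row total × column total) / N = 155 × 72 / 376 = 29.681.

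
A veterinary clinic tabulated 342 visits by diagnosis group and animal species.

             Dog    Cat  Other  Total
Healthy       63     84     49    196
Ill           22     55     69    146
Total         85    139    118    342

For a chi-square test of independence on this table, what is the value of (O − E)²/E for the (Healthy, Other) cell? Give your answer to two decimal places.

5.13

Row total (Healthy) = 196; column total (Other) = 118; N = 342.
Expected count E = 196 × 118 / 342 = 67.6257.
Contribution = (O − E)²/E = (49 − 67.6257)² / 67.6257 = 5.13.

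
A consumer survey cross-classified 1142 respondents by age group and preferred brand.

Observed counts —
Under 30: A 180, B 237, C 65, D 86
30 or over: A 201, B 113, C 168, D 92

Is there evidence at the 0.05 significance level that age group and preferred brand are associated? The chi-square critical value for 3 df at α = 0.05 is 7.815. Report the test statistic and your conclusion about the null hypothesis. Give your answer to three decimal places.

90.794; reject H₀

Row totals: 568, 574. Column totals: 381, 350, 233, 178. Grand total N = 1142.
Expected counts (row total × column total / N):
  Under 30, A: 568×381/1142 = 189.49912
  Under 30, B: 568×350/1142 = 174.08056
  Under 30, C: 568×233/1142 = 115.88792
  Under 30, D: 568×178/1142 = 88.53240
  30 or over, A: 574×381/1142 = 191.50088
  30 or over, B: 574×350/1142 = 175.91944
  30 or over, C: 574×233/1142 = 117.11208
  30 or over, D: 574×178/1142 = 89.46760
Contributions (O − E)²/E:
  (180 − 189.49912)²/189.49912 = 0.4762
  (237 − 174.08056)²/174.08056 = 22.7415
  (65 − 115.88792)²/115.88792 = 22.3456
  (86 − 88.53240)²/88.53240 = 0.0724
  (201 − 191.50088)²/191.50088 = 0.4712
  (113 − 175.91944)²/175.91944 = 22.5038
  (168 − 117.11208)²/117.11208 = 22.1120
  (92 − 89.46760)²/89.46760 = 0.0717
χ² = 0.4762 + 22.7415 + 22.3456 + 0.0724 + 0.4712 + 22.5038 + 22.1120 + 0.0717 = 90.794
df = (2−1)(4−1) = 3. Since 90.794 > 7.815, reject the null hypothesis of independence at α = 0.05.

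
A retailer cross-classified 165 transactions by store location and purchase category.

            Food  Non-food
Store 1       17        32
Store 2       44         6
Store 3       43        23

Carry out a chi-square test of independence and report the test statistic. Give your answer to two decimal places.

Row totals: 49, 50, 66. Column totals: 104, 61. Grand total N = 165.
Expected counts (row total × column total / N):
  Store 1, Food: 49×104/165 = 30.885
  Store 1, Non-food: 49×61/165 = 18.115
  Store 2, Food: 50×104/165 = 31.515
  Store 2, Non-food: 50×61/165 = 18.485
  Store 3, Food: 66×104/165 = 41.600
  Store 3, Non-food: 66×61/165 = 24.400
Contributions (O − E)²/E:
  (17 − 30.885)²/30.885 = 6.2423
  (32 − 18.115)²/18.115 = 10.6427
  (44 − 31.515)²/31.515 = 4.9461
  (6 − 18.485)²/18.485 = 8.4325
  (43 − 41.600)²/41.600 = 0.0471
  (23 − 24.400)²/24.400 = 0.0803
χ² = 6.2423 + 10.6427 + 4.9461 + 8.4325 + 0.0471 + 0.0803 = 30.39

30.39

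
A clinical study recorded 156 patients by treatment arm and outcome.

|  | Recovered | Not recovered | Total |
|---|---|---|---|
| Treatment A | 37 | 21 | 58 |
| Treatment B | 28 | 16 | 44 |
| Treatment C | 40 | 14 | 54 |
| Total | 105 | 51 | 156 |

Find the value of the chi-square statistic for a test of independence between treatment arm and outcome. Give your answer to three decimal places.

Grand total N = 156.
Expected counts (row total × column total / N):
  Treatment A, Recovered: 58×105/156 = 39.0385
  Treatment A, Not recovered: 58×51/156 = 18.9615
  Treatment B, Recovered: 44×105/156 = 29.6154
  Treatment B, Not recovered: 44×51/156 = 14.3846
  Treatment C, Recovered: 54×105/156 = 36.3462
  Treatment C, Not recovered: 54×51/156 = 17.6538
Contributions (O − E)²/E:
  (37 − 39.0385)²/39.0385 = 0.1064
  (21 − 18.9615)²/18.9615 = 0.2192
  (28 − 29.6154)²/29.6154 = 0.0881
  (16 − 14.3846)²/14.3846 = 0.1814
  (40 − 36.3462)²/36.3462 = 0.3673
  (14 − 17.6538)²/17.6538 = 0.7562
χ² = 0.1064 + 0.2192 + 0.0881 + 0.1814 + 0.3673 + 0.7562 = 1.719

1.719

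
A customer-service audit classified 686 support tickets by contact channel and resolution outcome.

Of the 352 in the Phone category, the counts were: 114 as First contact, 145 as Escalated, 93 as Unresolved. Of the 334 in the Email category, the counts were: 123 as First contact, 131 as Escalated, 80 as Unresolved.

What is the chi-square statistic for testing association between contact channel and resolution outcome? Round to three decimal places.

Row totals: 352, 334. Column totals: 237, 276, 173. Grand total N = 686.
Expected counts (row total × column total / N):
  Phone, First contact: 352×237/686 = 121.6093
  Phone, Escalated: 352×276/686 = 141.6210
  Phone, Unresolved: 352×173/686 = 88.7697
  Email, First contact: 334×237/686 = 115.3907
  Email, Escalated: 334×276/686 = 134.3790
  Email, Unresolved: 334×173/686 = 84.2303
Contributions (O − E)²/E:
  (114 − 121.6093)²/121.6093 = 0.4761
  (145 − 141.6210)²/141.6210 = 0.0806
  (93 − 88.7697)²/88.7697 = 0.2016
  (123 − 115.3907)²/115.3907 = 0.5018
  (131 − 134.3790)²/134.3790 = 0.0850
  (80 − 84.2303)²/84.2303 = 0.2125
χ² = 0.4761 + 0.0806 + 0.2016 + 0.5018 + 0.0850 + 0.2125 = 1.558

1.558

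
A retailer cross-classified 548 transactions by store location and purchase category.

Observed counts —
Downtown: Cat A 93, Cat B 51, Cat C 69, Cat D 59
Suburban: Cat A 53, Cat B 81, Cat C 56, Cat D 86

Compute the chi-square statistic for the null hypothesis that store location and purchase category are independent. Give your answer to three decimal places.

24.129

Row totals: 272, 276. Column totals: 146, 132, 125, 145. Grand total N = 548.
Expected counts (row total × column total / N):
  Downtown, Cat A: 272×146/548 = 72.4672
  Downtown, Cat B: 272×132/548 = 65.5182
  Downtown, Cat C: 272×125/548 = 62.0438
  Downtown, Cat D: 272×145/548 = 71.9708
  Suburban, Cat A: 276×146/548 = 73.5328
  Suburban, Cat B: 276×132/548 = 66.4818
  Suburban, Cat C: 276×125/548 = 62.9562
  Suburban, Cat D: 276×145/548 = 73.0292
Contributions (O − E)²/E:
  (93 − 72.4672)²/72.4672 = 5.8177
  (51 − 65.5182)²/65.5182 = 3.2171
  (69 − 62.0438)²/62.0438 = 0.7799
  (59 − 71.9708)²/71.9708 = 2.3376
  (53 − 73.5328)²/73.5328 = 5.7334
  (81 − 66.4818)²/66.4818 = 3.1705
  (56 − 62.9562)²/62.9562 = 0.7686
  (86 − 73.0292)²/73.0292 = 2.3038
χ² = 5.8177 + 3.2171 + 0.7799 + 2.3376 + 5.7334 + 3.1705 + 0.7686 + 2.3038 = 24.129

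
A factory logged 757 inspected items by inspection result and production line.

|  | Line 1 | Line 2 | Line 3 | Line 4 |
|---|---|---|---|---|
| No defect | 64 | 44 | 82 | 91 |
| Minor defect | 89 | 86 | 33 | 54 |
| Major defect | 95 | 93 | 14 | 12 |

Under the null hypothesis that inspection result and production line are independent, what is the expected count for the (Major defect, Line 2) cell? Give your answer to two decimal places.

Row total (Major defect) = 214; column total (Line 2) = 223; grand total N = 757.
Expected count = (row total × column total) / N = 214 × 223 / 757 = 63.04.

63.04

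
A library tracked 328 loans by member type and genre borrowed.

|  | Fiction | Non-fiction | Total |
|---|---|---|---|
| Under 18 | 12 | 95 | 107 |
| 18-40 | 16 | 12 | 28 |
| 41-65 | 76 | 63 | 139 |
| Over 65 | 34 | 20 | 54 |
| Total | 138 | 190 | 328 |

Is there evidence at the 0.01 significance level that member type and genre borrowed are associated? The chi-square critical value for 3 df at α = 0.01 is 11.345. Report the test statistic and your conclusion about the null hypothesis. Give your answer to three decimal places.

63.143; reject H₀

Grand total N = 328.
Expected counts (row total × column total / N):
  Under 18, Fiction: 107×138/328 = 45.0183
  Under 18, Non-fiction: 107×190/328 = 61.9817
  18-40, Fiction: 28×138/328 = 11.7805
  18-40, Non-fiction: 28×190/328 = 16.2195
  41-65, Fiction: 139×138/328 = 58.4817
  41-65, Non-fiction: 139×190/328 = 80.5183
  Over 65, Fiction: 54×138/328 = 22.7195
  Over 65, Non-fiction: 54×190/328 = 31.2805
Contributions (O − E)²/E:
  (12 − 45.0183)²/45.0183 = 24.2170
  (95 − 61.9817)²/61.9817 = 17.5892
  (16 − 11.7805)²/11.7805 = 1.5113
  (12 − 16.2195)²/16.2195 = 1.0977
  (76 − 58.4817)²/58.4817 = 5.2476
  (63 − 80.5183)²/80.5183 = 3.8114
  (34 − 22.7195)²/22.7195 = 5.6009
  (20 − 31.2805)²/31.2805 = 4.0680
χ² = 24.2170 + 17.5892 + 1.5113 + 1.0977 + 5.2476 + 3.8114 + 5.6009 + 4.0680 = 63.143
df = (4−1)(2−1) = 3. Since 63.143 > 11.345, reject the null hypothesis of independence at α = 0.01.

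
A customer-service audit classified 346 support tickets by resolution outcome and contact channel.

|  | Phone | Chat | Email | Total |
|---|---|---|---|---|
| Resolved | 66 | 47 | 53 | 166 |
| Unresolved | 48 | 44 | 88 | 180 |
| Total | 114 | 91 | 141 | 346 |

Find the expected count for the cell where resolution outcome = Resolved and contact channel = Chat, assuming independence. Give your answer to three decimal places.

43.659

Row total (Resolved) = 166; column total (Chat) = 91; grand total N = 346.
Expected count = (row total × column total) / N = 166 × 91 / 346 = 43.659.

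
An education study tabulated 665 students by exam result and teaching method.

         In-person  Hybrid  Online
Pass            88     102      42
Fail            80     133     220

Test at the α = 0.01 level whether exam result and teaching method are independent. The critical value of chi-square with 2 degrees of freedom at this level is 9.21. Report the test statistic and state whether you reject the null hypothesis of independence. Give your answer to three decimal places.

Row totals: 232, 433. Column totals: 168, 235, 262. Grand total N = 665.
Expected counts (row total × column total / N):
  Pass, In-person: 232×168/665 = 58.6105
  Pass, Hybrid: 232×235/665 = 81.9850
  Pass, Online: 232×262/665 = 91.4045
  Fail, In-person: 433×168/665 = 109.3895
  Fail, Hybrid: 433×235/665 = 153.0150
  Fail, Online: 433×262/665 = 170.5955
Contributions (O − E)²/E:
  (88 − 58.6105)²/58.6105 = 14.7370
  (102 − 81.9850)²/81.9850 = 4.8863
  (42 − 91.4045)²/91.4045 = 26.7033
  (80 − 109.3895)²/109.3895 = 7.8960
  (133 − 153.0150)²/153.0150 = 2.6180
  (220 − 170.5955)²/170.5955 = 14.3076
χ² = 14.7370 + 4.8863 + 26.7033 + 7.8960 + 2.6180 + 14.3076 = 71.148
df = (2−1)(3−1) = 2. Since 71.148 > 9.21, reject the null hypothesis of independence at α = 0.01.

71.148; reject H₀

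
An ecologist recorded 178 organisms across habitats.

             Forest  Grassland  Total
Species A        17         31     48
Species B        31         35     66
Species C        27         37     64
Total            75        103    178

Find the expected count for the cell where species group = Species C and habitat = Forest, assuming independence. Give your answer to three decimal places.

26.966

Row total (Species C) = 64; column total (Forest) = 75; grand total N = 178.
Expected count = (row total × column total) / N = 64 × 75 / 178 = 26.966.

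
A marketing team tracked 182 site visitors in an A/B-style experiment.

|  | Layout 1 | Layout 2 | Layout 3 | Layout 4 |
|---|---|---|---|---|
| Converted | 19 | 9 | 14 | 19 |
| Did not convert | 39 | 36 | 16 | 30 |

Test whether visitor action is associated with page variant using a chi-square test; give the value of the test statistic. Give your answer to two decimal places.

Row totals: 61, 121. Column totals: 58, 45, 30, 49. Grand total N = 182.
Expected counts (row total × column total / N):
  Converted, Layout 1: 61×58/182 = 19.440
  Converted, Layout 2: 61×45/182 = 15.082
  Converted, Layout 3: 61×30/182 = 10.055
  Converted, Layout 4: 61×49/182 = 16.423
  Did not convert, Layout 1: 121×58/182 = 38.560
  Did not convert, Layout 2: 121×45/182 = 29.918
  Did not convert, Layout 3: 121×30/182 = 19.945
  Did not convert, Layout 4: 121×49/182 = 32.577
Contributions (O − E)²/E:
  (19 − 19.440)²/19.440 = 0.0100
  (9 − 15.082)²/15.082 = 2.4526
  (14 − 10.055)²/10.055 = 1.5478
  (19 − 16.423)²/16.423 = 0.4044
  (39 − 38.560)²/38.560 = 0.0050
  (36 − 29.918)²/29.918 = 1.2364
  (16 − 19.945)²/19.945 = 0.7803
  (30 − 32.577)²/32.577 = 0.2039
χ² = 0.0100 + 2.4526 + 1.5478 + 0.4044 + 0.0050 + 1.2364 + 0.7803 + 0.2039 = 6.64

6.64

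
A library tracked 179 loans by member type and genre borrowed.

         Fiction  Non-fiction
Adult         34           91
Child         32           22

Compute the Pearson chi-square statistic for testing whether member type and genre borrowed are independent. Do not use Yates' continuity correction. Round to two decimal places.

Row totals: 125, 54. Column totals: 66, 113. Grand total N = 179.
Expected counts (row total × column total / N):
  Adult, Fiction: 125×66/179 = 46.089
  Adult, Non-fiction: 125×113/179 = 78.911
  Child, Fiction: 54×66/179 = 19.911
  Child, Non-fiction: 54×113/179 = 34.089
Contributions (O − E)²/E:
  (34 − 46.089)²/46.089 = 3.1709
  (91 − 78.911)²/78.911 = 1.8520
  (32 − 19.911)²/19.911 = 7.3399
  (22 − 34.089)²/34.089 = 4.2871
χ² = 3.1709 + 1.8520 + 7.3399 + 4.2871 = 16.65

16.65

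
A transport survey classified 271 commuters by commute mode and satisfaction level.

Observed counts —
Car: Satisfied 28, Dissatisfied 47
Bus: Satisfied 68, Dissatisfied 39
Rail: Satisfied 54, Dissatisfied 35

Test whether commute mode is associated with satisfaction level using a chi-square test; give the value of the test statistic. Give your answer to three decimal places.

13.784

Row totals: 75, 107, 89. Column totals: 150, 121. Grand total N = 271.
Expected counts (row total × column total / N):
  Car, Satisfied: 75×150/271 = 41.5129
  Car, Dissatisfied: 75×121/271 = 33.4871
  Bus, Satisfied: 107×150/271 = 59.2251
  Bus, Dissatisfied: 107×121/271 = 47.7749
  Rail, Satisfied: 89×150/271 = 49.2620
  Rail, Dissatisfied: 89×121/271 = 39.7380
Contributions (O − E)²/E:
  (28 − 41.5129)²/41.5129 = 4.3986
  (47 − 33.4871)²/33.4871 = 5.4528
  (68 − 59.2251)²/59.2251 = 1.3001
  (39 − 47.7749)²/47.7749 = 1.6117
  (54 − 49.2620)²/49.2620 = 0.4557
  (35 − 39.7380)²/39.7380 = 0.5649
χ² = 4.3986 + 5.4528 + 1.3001 + 1.6117 + 0.4557 + 0.5649 = 13.784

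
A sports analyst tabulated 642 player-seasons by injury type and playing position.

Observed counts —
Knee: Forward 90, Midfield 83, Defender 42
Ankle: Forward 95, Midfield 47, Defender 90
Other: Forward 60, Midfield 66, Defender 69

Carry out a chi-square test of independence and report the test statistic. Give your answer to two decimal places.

32.05

Row totals: 215, 232, 195. Column totals: 245, 196, 201. Grand total N = 642.
Expected counts (row total × column total / N):
  Knee, Forward: 215×245/642 = 82.048
  Knee, Midfield: 215×196/642 = 65.639
  Knee, Defender: 215×201/642 = 67.313
  Ankle, Forward: 232×245/642 = 88.536
  Ankle, Midfield: 232×196/642 = 70.829
  Ankle, Defender: 232×201/642 = 72.636
  Other, Forward: 195×245/642 = 74.416
  Other, Midfield: 195×196/642 = 59.533
  Other, Defender: 195×201/642 = 61.051
Contributions (O − E)²/E:
  (90 − 82.048)²/82.048 = 0.7707
  (83 − 65.639)²/65.639 = 4.5918
  (42 − 67.313)²/67.313 = 9.5189
  (95 − 88.536)²/88.536 = 0.4719
  (47 − 70.829)²/70.829 = 8.0168
  (90 − 72.636)²/72.636 = 4.1510
  (60 − 74.416)²/74.416 = 2.7927
  (66 − 59.533)²/59.533 = 0.7025
  (69 − 61.051)²/61.051 = 1.0350
χ² = 0.7707 + 4.5918 + 9.5189 + 0.4719 + 8.0168 + 4.1510 + 2.7927 + 0.7025 + 1.0350 = 32.05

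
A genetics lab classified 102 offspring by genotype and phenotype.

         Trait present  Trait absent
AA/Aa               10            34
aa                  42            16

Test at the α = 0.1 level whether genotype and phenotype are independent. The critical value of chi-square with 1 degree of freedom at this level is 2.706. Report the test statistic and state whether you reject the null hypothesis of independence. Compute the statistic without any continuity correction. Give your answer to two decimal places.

24.72; reject H₀

Row totals: 44, 58. Column totals: 52, 50. Grand total N = 102.
Expected counts (row total × column total / N):
  AA/Aa, Trait present: 44×52/102 = 22.43137
  AA/Aa, Trait absent: 44×50/102 = 21.56863
  aa, Trait present: 58×52/102 = 29.56863
  aa, Trait absent: 58×50/102 = 28.43137
Contributions (O − E)²/E:
  (10 − 22.43137)²/22.43137 = 6.8894
  (34 − 21.56863)²/21.56863 = 7.1650
  (42 − 29.56863)²/29.56863 = 5.2264
  (16 − 28.43137)²/28.43137 = 5.4355
χ² = 6.8894 + 7.1650 + 5.2264 + 5.4355 = 24.72
df = (2−1)(2−1) = 1. Since 24.72 > 2.706, reject the null hypothesis of independence at α = 0.1.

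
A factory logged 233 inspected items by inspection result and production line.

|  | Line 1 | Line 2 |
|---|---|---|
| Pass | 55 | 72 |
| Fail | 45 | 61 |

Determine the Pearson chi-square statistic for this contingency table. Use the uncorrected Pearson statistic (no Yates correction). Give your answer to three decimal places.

0.017

Row totals: 127, 106. Column totals: 100, 133. Grand total N = 233.
Expected counts (row total × column total / N):
  Pass, Line 1: 127×100/233 = 54.5064
  Pass, Line 2: 127×133/233 = 72.4936
  Fail, Line 1: 106×100/233 = 45.4936
  Fail, Line 2: 106×133/233 = 60.5064
Contributions (O − E)²/E:
  (55 − 54.5064)²/54.5064 = 0.0045
  (72 − 72.4936)²/72.4936 = 0.0034
  (45 − 45.4936)²/45.4936 = 0.0054
  (61 − 60.5064)²/60.5064 = 0.0040
χ² = 0.0045 + 0.0034 + 0.0054 + 0.0040 = 0.017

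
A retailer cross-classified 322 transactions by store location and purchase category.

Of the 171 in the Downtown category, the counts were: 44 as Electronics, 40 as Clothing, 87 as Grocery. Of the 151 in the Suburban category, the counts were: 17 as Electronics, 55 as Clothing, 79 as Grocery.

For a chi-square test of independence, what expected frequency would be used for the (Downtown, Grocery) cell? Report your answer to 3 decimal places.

88.155

Row total (Downtown) = 171; column total (Grocery) = 166; grand total N = 322.
Expected count = (row total × column total) / N = 171 × 166 / 322 = 88.155.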